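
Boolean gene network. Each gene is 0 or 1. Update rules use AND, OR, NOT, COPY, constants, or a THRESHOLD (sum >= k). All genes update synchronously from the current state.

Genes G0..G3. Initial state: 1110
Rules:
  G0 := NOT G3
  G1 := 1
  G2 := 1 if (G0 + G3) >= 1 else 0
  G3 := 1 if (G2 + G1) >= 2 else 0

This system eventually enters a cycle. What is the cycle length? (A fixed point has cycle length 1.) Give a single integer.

Answer: 1

Derivation:
Step 0: 1110
Step 1: G0=NOT G3=NOT 0=1 G1=1(const) G2=(1+0>=1)=1 G3=(1+1>=2)=1 -> 1111
Step 2: G0=NOT G3=NOT 1=0 G1=1(const) G2=(1+1>=1)=1 G3=(1+1>=2)=1 -> 0111
Step 3: G0=NOT G3=NOT 1=0 G1=1(const) G2=(0+1>=1)=1 G3=(1+1>=2)=1 -> 0111
State from step 3 equals state from step 2 -> cycle length 1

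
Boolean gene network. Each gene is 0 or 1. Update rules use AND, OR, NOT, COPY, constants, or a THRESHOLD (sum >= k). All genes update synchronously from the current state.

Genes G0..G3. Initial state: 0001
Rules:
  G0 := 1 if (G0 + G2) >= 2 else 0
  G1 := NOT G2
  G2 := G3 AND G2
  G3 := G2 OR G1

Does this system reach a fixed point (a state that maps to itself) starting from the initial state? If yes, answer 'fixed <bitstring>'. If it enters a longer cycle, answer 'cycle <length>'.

Answer: fixed 0101

Derivation:
Step 0: 0001
Step 1: G0=(0+0>=2)=0 G1=NOT G2=NOT 0=1 G2=G3&G2=1&0=0 G3=G2|G1=0|0=0 -> 0100
Step 2: G0=(0+0>=2)=0 G1=NOT G2=NOT 0=1 G2=G3&G2=0&0=0 G3=G2|G1=0|1=1 -> 0101
Step 3: G0=(0+0>=2)=0 G1=NOT G2=NOT 0=1 G2=G3&G2=1&0=0 G3=G2|G1=0|1=1 -> 0101
Fixed point reached at step 2: 0101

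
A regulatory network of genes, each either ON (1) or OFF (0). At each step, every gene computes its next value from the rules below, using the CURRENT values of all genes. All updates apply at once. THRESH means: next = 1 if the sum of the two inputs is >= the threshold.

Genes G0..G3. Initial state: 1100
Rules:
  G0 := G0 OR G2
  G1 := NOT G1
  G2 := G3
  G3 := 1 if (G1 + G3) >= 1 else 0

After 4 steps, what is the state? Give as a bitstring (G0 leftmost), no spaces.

Step 1: G0=G0|G2=1|0=1 G1=NOT G1=NOT 1=0 G2=G3=0 G3=(1+0>=1)=1 -> 1001
Step 2: G0=G0|G2=1|0=1 G1=NOT G1=NOT 0=1 G2=G3=1 G3=(0+1>=1)=1 -> 1111
Step 3: G0=G0|G2=1|1=1 G1=NOT G1=NOT 1=0 G2=G3=1 G3=(1+1>=1)=1 -> 1011
Step 4: G0=G0|G2=1|1=1 G1=NOT G1=NOT 0=1 G2=G3=1 G3=(0+1>=1)=1 -> 1111

1111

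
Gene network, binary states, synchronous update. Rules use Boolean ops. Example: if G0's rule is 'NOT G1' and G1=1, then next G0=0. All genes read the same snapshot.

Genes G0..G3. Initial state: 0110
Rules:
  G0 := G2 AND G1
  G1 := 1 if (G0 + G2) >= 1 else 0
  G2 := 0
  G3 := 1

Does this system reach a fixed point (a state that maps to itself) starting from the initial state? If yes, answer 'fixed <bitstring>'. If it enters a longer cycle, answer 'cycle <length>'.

Answer: fixed 0001

Derivation:
Step 0: 0110
Step 1: G0=G2&G1=1&1=1 G1=(0+1>=1)=1 G2=0(const) G3=1(const) -> 1101
Step 2: G0=G2&G1=0&1=0 G1=(1+0>=1)=1 G2=0(const) G3=1(const) -> 0101
Step 3: G0=G2&G1=0&1=0 G1=(0+0>=1)=0 G2=0(const) G3=1(const) -> 0001
Step 4: G0=G2&G1=0&0=0 G1=(0+0>=1)=0 G2=0(const) G3=1(const) -> 0001
Fixed point reached at step 3: 0001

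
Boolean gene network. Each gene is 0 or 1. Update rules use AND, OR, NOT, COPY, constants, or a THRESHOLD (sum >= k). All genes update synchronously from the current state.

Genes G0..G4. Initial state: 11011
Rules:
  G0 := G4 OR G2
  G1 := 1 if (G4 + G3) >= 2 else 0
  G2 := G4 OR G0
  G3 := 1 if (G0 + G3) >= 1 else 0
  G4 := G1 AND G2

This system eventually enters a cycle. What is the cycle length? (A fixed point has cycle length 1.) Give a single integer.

Answer: 2

Derivation:
Step 0: 11011
Step 1: G0=G4|G2=1|0=1 G1=(1+1>=2)=1 G2=G4|G0=1|1=1 G3=(1+1>=1)=1 G4=G1&G2=1&0=0 -> 11110
Step 2: G0=G4|G2=0|1=1 G1=(0+1>=2)=0 G2=G4|G0=0|1=1 G3=(1+1>=1)=1 G4=G1&G2=1&1=1 -> 10111
Step 3: G0=G4|G2=1|1=1 G1=(1+1>=2)=1 G2=G4|G0=1|1=1 G3=(1+1>=1)=1 G4=G1&G2=0&1=0 -> 11110
State from step 3 equals state from step 1 -> cycle length 2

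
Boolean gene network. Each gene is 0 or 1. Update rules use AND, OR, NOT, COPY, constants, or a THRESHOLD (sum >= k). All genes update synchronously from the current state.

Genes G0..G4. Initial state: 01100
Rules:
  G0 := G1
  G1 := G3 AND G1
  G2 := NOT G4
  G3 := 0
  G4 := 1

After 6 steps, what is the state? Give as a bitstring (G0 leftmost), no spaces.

Step 1: G0=G1=1 G1=G3&G1=0&1=0 G2=NOT G4=NOT 0=1 G3=0(const) G4=1(const) -> 10101
Step 2: G0=G1=0 G1=G3&G1=0&0=0 G2=NOT G4=NOT 1=0 G3=0(const) G4=1(const) -> 00001
Step 3: G0=G1=0 G1=G3&G1=0&0=0 G2=NOT G4=NOT 1=0 G3=0(const) G4=1(const) -> 00001
Step 4: G0=G1=0 G1=G3&G1=0&0=0 G2=NOT G4=NOT 1=0 G3=0(const) G4=1(const) -> 00001
Step 5: G0=G1=0 G1=G3&G1=0&0=0 G2=NOT G4=NOT 1=0 G3=0(const) G4=1(const) -> 00001
Step 6: G0=G1=0 G1=G3&G1=0&0=0 G2=NOT G4=NOT 1=0 G3=0(const) G4=1(const) -> 00001

00001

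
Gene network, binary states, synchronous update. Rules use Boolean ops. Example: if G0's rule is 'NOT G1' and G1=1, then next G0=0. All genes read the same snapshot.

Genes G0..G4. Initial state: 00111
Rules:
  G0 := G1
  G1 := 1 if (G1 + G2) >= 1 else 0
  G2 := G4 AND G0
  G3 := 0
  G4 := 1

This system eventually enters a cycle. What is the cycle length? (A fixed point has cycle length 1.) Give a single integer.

Answer: 1

Derivation:
Step 0: 00111
Step 1: G0=G1=0 G1=(0+1>=1)=1 G2=G4&G0=1&0=0 G3=0(const) G4=1(const) -> 01001
Step 2: G0=G1=1 G1=(1+0>=1)=1 G2=G4&G0=1&0=0 G3=0(const) G4=1(const) -> 11001
Step 3: G0=G1=1 G1=(1+0>=1)=1 G2=G4&G0=1&1=1 G3=0(const) G4=1(const) -> 11101
Step 4: G0=G1=1 G1=(1+1>=1)=1 G2=G4&G0=1&1=1 G3=0(const) G4=1(const) -> 11101
State from step 4 equals state from step 3 -> cycle length 1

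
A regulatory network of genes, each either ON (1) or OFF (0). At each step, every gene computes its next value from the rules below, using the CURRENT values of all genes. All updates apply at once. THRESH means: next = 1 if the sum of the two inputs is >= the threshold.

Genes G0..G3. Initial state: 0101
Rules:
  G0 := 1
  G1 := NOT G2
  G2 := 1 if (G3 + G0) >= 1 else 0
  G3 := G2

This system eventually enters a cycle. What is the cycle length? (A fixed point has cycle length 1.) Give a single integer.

Step 0: 0101
Step 1: G0=1(const) G1=NOT G2=NOT 0=1 G2=(1+0>=1)=1 G3=G2=0 -> 1110
Step 2: G0=1(const) G1=NOT G2=NOT 1=0 G2=(0+1>=1)=1 G3=G2=1 -> 1011
Step 3: G0=1(const) G1=NOT G2=NOT 1=0 G2=(1+1>=1)=1 G3=G2=1 -> 1011
State from step 3 equals state from step 2 -> cycle length 1

Answer: 1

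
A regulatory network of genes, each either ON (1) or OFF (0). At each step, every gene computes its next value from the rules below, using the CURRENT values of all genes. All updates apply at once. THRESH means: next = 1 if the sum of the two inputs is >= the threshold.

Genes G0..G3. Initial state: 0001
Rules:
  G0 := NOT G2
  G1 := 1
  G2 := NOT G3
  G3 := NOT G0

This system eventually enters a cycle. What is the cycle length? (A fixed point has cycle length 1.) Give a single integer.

Step 0: 0001
Step 1: G0=NOT G2=NOT 0=1 G1=1(const) G2=NOT G3=NOT 1=0 G3=NOT G0=NOT 0=1 -> 1101
Step 2: G0=NOT G2=NOT 0=1 G1=1(const) G2=NOT G3=NOT 1=0 G3=NOT G0=NOT 1=0 -> 1100
Step 3: G0=NOT G2=NOT 0=1 G1=1(const) G2=NOT G3=NOT 0=1 G3=NOT G0=NOT 1=0 -> 1110
Step 4: G0=NOT G2=NOT 1=0 G1=1(const) G2=NOT G3=NOT 0=1 G3=NOT G0=NOT 1=0 -> 0110
Step 5: G0=NOT G2=NOT 1=0 G1=1(const) G2=NOT G3=NOT 0=1 G3=NOT G0=NOT 0=1 -> 0111
Step 6: G0=NOT G2=NOT 1=0 G1=1(const) G2=NOT G3=NOT 1=0 G3=NOT G0=NOT 0=1 -> 0101
Step 7: G0=NOT G2=NOT 0=1 G1=1(const) G2=NOT G3=NOT 1=0 G3=NOT G0=NOT 0=1 -> 1101
State from step 7 equals state from step 1 -> cycle length 6

Answer: 6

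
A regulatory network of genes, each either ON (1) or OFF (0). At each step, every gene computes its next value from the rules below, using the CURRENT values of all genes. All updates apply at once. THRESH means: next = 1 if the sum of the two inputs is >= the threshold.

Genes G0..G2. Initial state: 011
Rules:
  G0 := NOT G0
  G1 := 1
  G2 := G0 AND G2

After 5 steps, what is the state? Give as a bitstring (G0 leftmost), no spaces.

Step 1: G0=NOT G0=NOT 0=1 G1=1(const) G2=G0&G2=0&1=0 -> 110
Step 2: G0=NOT G0=NOT 1=0 G1=1(const) G2=G0&G2=1&0=0 -> 010
Step 3: G0=NOT G0=NOT 0=1 G1=1(const) G2=G0&G2=0&0=0 -> 110
Step 4: G0=NOT G0=NOT 1=0 G1=1(const) G2=G0&G2=1&0=0 -> 010
Step 5: G0=NOT G0=NOT 0=1 G1=1(const) G2=G0&G2=0&0=0 -> 110

110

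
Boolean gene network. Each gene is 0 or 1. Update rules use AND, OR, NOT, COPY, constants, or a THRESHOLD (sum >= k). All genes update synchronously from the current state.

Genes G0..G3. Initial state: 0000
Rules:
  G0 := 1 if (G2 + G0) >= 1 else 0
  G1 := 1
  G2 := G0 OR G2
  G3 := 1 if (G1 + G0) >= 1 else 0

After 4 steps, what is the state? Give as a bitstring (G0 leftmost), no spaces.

Step 1: G0=(0+0>=1)=0 G1=1(const) G2=G0|G2=0|0=0 G3=(0+0>=1)=0 -> 0100
Step 2: G0=(0+0>=1)=0 G1=1(const) G2=G0|G2=0|0=0 G3=(1+0>=1)=1 -> 0101
Step 3: G0=(0+0>=1)=0 G1=1(const) G2=G0|G2=0|0=0 G3=(1+0>=1)=1 -> 0101
Step 4: G0=(0+0>=1)=0 G1=1(const) G2=G0|G2=0|0=0 G3=(1+0>=1)=1 -> 0101

0101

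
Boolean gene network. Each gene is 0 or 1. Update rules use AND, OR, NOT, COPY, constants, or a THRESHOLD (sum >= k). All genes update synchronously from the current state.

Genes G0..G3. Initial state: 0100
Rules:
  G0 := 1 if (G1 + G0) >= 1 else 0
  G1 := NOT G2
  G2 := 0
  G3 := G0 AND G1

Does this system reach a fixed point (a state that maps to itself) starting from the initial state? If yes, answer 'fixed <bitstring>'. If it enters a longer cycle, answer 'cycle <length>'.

Answer: fixed 1101

Derivation:
Step 0: 0100
Step 1: G0=(1+0>=1)=1 G1=NOT G2=NOT 0=1 G2=0(const) G3=G0&G1=0&1=0 -> 1100
Step 2: G0=(1+1>=1)=1 G1=NOT G2=NOT 0=1 G2=0(const) G3=G0&G1=1&1=1 -> 1101
Step 3: G0=(1+1>=1)=1 G1=NOT G2=NOT 0=1 G2=0(const) G3=G0&G1=1&1=1 -> 1101
Fixed point reached at step 2: 1101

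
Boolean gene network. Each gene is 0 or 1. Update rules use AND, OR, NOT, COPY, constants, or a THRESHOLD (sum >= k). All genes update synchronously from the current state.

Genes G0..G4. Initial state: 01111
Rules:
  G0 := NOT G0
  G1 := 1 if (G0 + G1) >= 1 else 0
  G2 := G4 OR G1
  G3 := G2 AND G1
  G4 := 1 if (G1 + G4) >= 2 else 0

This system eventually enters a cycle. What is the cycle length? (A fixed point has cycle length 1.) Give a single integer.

Step 0: 01111
Step 1: G0=NOT G0=NOT 0=1 G1=(0+1>=1)=1 G2=G4|G1=1|1=1 G3=G2&G1=1&1=1 G4=(1+1>=2)=1 -> 11111
Step 2: G0=NOT G0=NOT 1=0 G1=(1+1>=1)=1 G2=G4|G1=1|1=1 G3=G2&G1=1&1=1 G4=(1+1>=2)=1 -> 01111
State from step 2 equals state from step 0 -> cycle length 2

Answer: 2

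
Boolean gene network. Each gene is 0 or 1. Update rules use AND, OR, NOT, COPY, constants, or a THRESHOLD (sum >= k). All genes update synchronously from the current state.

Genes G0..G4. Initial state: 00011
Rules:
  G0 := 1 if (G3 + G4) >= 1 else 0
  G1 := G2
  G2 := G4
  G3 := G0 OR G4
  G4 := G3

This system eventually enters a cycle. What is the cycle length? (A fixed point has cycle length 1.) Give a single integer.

Step 0: 00011
Step 1: G0=(1+1>=1)=1 G1=G2=0 G2=G4=1 G3=G0|G4=0|1=1 G4=G3=1 -> 10111
Step 2: G0=(1+1>=1)=1 G1=G2=1 G2=G4=1 G3=G0|G4=1|1=1 G4=G3=1 -> 11111
Step 3: G0=(1+1>=1)=1 G1=G2=1 G2=G4=1 G3=G0|G4=1|1=1 G4=G3=1 -> 11111
State from step 3 equals state from step 2 -> cycle length 1

Answer: 1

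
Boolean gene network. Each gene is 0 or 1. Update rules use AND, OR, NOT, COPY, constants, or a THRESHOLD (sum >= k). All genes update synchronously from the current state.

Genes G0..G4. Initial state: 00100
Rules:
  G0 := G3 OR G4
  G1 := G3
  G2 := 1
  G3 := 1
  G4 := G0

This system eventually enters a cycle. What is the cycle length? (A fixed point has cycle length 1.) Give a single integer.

Step 0: 00100
Step 1: G0=G3|G4=0|0=0 G1=G3=0 G2=1(const) G3=1(const) G4=G0=0 -> 00110
Step 2: G0=G3|G4=1|0=1 G1=G3=1 G2=1(const) G3=1(const) G4=G0=0 -> 11110
Step 3: G0=G3|G4=1|0=1 G1=G3=1 G2=1(const) G3=1(const) G4=G0=1 -> 11111
Step 4: G0=G3|G4=1|1=1 G1=G3=1 G2=1(const) G3=1(const) G4=G0=1 -> 11111
State from step 4 equals state from step 3 -> cycle length 1

Answer: 1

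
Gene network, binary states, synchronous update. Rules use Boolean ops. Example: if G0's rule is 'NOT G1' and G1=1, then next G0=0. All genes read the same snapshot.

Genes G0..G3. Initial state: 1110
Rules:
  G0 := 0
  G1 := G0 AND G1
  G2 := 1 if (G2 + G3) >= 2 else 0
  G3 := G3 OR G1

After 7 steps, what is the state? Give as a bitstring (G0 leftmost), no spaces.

Step 1: G0=0(const) G1=G0&G1=1&1=1 G2=(1+0>=2)=0 G3=G3|G1=0|1=1 -> 0101
Step 2: G0=0(const) G1=G0&G1=0&1=0 G2=(0+1>=2)=0 G3=G3|G1=1|1=1 -> 0001
Step 3: G0=0(const) G1=G0&G1=0&0=0 G2=(0+1>=2)=0 G3=G3|G1=1|0=1 -> 0001
Step 4: G0=0(const) G1=G0&G1=0&0=0 G2=(0+1>=2)=0 G3=G3|G1=1|0=1 -> 0001
Step 5: G0=0(const) G1=G0&G1=0&0=0 G2=(0+1>=2)=0 G3=G3|G1=1|0=1 -> 0001
Step 6: G0=0(const) G1=G0&G1=0&0=0 G2=(0+1>=2)=0 G3=G3|G1=1|0=1 -> 0001
Step 7: G0=0(const) G1=G0&G1=0&0=0 G2=(0+1>=2)=0 G3=G3|G1=1|0=1 -> 0001

0001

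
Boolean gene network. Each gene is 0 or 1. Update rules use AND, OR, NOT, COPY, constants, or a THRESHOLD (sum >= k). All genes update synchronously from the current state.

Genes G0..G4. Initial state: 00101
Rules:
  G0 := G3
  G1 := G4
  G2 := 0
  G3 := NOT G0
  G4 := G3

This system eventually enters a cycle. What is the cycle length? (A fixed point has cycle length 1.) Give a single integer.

Step 0: 00101
Step 1: G0=G3=0 G1=G4=1 G2=0(const) G3=NOT G0=NOT 0=1 G4=G3=0 -> 01010
Step 2: G0=G3=1 G1=G4=0 G2=0(const) G3=NOT G0=NOT 0=1 G4=G3=1 -> 10011
Step 3: G0=G3=1 G1=G4=1 G2=0(const) G3=NOT G0=NOT 1=0 G4=G3=1 -> 11001
Step 4: G0=G3=0 G1=G4=1 G2=0(const) G3=NOT G0=NOT 1=0 G4=G3=0 -> 01000
Step 5: G0=G3=0 G1=G4=0 G2=0(const) G3=NOT G0=NOT 0=1 G4=G3=0 -> 00010
Step 6: G0=G3=1 G1=G4=0 G2=0(const) G3=NOT G0=NOT 0=1 G4=G3=1 -> 10011
State from step 6 equals state from step 2 -> cycle length 4

Answer: 4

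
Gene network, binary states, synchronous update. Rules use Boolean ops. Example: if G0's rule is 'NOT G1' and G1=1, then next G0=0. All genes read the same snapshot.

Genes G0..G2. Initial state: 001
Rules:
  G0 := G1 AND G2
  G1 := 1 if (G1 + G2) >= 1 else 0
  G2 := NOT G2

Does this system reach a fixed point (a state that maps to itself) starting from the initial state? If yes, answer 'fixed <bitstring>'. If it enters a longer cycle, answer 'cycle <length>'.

Step 0: 001
Step 1: G0=G1&G2=0&1=0 G1=(0+1>=1)=1 G2=NOT G2=NOT 1=0 -> 010
Step 2: G0=G1&G2=1&0=0 G1=(1+0>=1)=1 G2=NOT G2=NOT 0=1 -> 011
Step 3: G0=G1&G2=1&1=1 G1=(1+1>=1)=1 G2=NOT G2=NOT 1=0 -> 110
Step 4: G0=G1&G2=1&0=0 G1=(1+0>=1)=1 G2=NOT G2=NOT 0=1 -> 011
Cycle of length 2 starting at step 2 -> no fixed point

Answer: cycle 2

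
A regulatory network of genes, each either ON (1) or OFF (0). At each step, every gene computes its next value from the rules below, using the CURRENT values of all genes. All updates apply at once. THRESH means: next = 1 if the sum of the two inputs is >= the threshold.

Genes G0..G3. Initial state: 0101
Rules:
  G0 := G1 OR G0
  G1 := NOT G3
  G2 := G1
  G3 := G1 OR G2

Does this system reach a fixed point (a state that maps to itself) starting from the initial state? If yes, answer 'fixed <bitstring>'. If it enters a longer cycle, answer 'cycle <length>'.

Step 0: 0101
Step 1: G0=G1|G0=1|0=1 G1=NOT G3=NOT 1=0 G2=G1=1 G3=G1|G2=1|0=1 -> 1011
Step 2: G0=G1|G0=0|1=1 G1=NOT G3=NOT 1=0 G2=G1=0 G3=G1|G2=0|1=1 -> 1001
Step 3: G0=G1|G0=0|1=1 G1=NOT G3=NOT 1=0 G2=G1=0 G3=G1|G2=0|0=0 -> 1000
Step 4: G0=G1|G0=0|1=1 G1=NOT G3=NOT 0=1 G2=G1=0 G3=G1|G2=0|0=0 -> 1100
Step 5: G0=G1|G0=1|1=1 G1=NOT G3=NOT 0=1 G2=G1=1 G3=G1|G2=1|0=1 -> 1111
Step 6: G0=G1|G0=1|1=1 G1=NOT G3=NOT 1=0 G2=G1=1 G3=G1|G2=1|1=1 -> 1011
Cycle of length 5 starting at step 1 -> no fixed point

Answer: cycle 5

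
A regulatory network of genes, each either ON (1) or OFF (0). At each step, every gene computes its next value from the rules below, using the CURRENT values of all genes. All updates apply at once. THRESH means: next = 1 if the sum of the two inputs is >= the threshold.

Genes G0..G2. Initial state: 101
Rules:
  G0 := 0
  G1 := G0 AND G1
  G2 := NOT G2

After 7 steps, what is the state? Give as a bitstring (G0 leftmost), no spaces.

Step 1: G0=0(const) G1=G0&G1=1&0=0 G2=NOT G2=NOT 1=0 -> 000
Step 2: G0=0(const) G1=G0&G1=0&0=0 G2=NOT G2=NOT 0=1 -> 001
Step 3: G0=0(const) G1=G0&G1=0&0=0 G2=NOT G2=NOT 1=0 -> 000
Step 4: G0=0(const) G1=G0&G1=0&0=0 G2=NOT G2=NOT 0=1 -> 001
Step 5: G0=0(const) G1=G0&G1=0&0=0 G2=NOT G2=NOT 1=0 -> 000
Step 6: G0=0(const) G1=G0&G1=0&0=0 G2=NOT G2=NOT 0=1 -> 001
Step 7: G0=0(const) G1=G0&G1=0&0=0 G2=NOT G2=NOT 1=0 -> 000

000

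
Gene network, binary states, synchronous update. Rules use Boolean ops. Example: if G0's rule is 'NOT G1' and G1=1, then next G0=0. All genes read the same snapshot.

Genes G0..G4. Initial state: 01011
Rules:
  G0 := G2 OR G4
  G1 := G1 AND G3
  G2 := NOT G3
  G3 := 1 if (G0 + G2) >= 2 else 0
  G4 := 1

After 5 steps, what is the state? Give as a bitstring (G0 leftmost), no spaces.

Step 1: G0=G2|G4=0|1=1 G1=G1&G3=1&1=1 G2=NOT G3=NOT 1=0 G3=(0+0>=2)=0 G4=1(const) -> 11001
Step 2: G0=G2|G4=0|1=1 G1=G1&G3=1&0=0 G2=NOT G3=NOT 0=1 G3=(1+0>=2)=0 G4=1(const) -> 10101
Step 3: G0=G2|G4=1|1=1 G1=G1&G3=0&0=0 G2=NOT G3=NOT 0=1 G3=(1+1>=2)=1 G4=1(const) -> 10111
Step 4: G0=G2|G4=1|1=1 G1=G1&G3=0&1=0 G2=NOT G3=NOT 1=0 G3=(1+1>=2)=1 G4=1(const) -> 10011
Step 5: G0=G2|G4=0|1=1 G1=G1&G3=0&1=0 G2=NOT G3=NOT 1=0 G3=(1+0>=2)=0 G4=1(const) -> 10001

10001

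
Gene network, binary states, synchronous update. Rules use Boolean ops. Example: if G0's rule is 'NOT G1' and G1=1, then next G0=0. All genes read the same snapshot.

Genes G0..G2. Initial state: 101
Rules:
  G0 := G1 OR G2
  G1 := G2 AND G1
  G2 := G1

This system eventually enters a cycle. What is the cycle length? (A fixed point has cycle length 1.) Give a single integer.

Step 0: 101
Step 1: G0=G1|G2=0|1=1 G1=G2&G1=1&0=0 G2=G1=0 -> 100
Step 2: G0=G1|G2=0|0=0 G1=G2&G1=0&0=0 G2=G1=0 -> 000
Step 3: G0=G1|G2=0|0=0 G1=G2&G1=0&0=0 G2=G1=0 -> 000
State from step 3 equals state from step 2 -> cycle length 1

Answer: 1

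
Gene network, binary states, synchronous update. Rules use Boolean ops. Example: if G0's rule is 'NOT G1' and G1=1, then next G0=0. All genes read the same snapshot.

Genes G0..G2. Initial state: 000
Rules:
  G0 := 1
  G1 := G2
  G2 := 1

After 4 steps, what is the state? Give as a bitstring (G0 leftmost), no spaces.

Step 1: G0=1(const) G1=G2=0 G2=1(const) -> 101
Step 2: G0=1(const) G1=G2=1 G2=1(const) -> 111
Step 3: G0=1(const) G1=G2=1 G2=1(const) -> 111
Step 4: G0=1(const) G1=G2=1 G2=1(const) -> 111

111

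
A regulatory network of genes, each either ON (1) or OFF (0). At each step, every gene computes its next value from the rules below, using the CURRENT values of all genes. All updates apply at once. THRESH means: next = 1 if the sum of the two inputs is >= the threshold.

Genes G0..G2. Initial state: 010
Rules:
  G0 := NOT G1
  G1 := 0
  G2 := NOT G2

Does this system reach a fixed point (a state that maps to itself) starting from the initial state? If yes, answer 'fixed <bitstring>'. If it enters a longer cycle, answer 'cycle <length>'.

Step 0: 010
Step 1: G0=NOT G1=NOT 1=0 G1=0(const) G2=NOT G2=NOT 0=1 -> 001
Step 2: G0=NOT G1=NOT 0=1 G1=0(const) G2=NOT G2=NOT 1=0 -> 100
Step 3: G0=NOT G1=NOT 0=1 G1=0(const) G2=NOT G2=NOT 0=1 -> 101
Step 4: G0=NOT G1=NOT 0=1 G1=0(const) G2=NOT G2=NOT 1=0 -> 100
Cycle of length 2 starting at step 2 -> no fixed point

Answer: cycle 2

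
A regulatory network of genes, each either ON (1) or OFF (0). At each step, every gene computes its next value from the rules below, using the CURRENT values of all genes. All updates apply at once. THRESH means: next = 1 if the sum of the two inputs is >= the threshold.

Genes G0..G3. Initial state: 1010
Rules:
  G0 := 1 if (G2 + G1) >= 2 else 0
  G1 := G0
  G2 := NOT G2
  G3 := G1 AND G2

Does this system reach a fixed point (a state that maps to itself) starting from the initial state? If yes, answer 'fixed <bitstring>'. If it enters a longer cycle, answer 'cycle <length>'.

Answer: cycle 2

Derivation:
Step 0: 1010
Step 1: G0=(1+0>=2)=0 G1=G0=1 G2=NOT G2=NOT 1=0 G3=G1&G2=0&1=0 -> 0100
Step 2: G0=(0+1>=2)=0 G1=G0=0 G2=NOT G2=NOT 0=1 G3=G1&G2=1&0=0 -> 0010
Step 3: G0=(1+0>=2)=0 G1=G0=0 G2=NOT G2=NOT 1=0 G3=G1&G2=0&1=0 -> 0000
Step 4: G0=(0+0>=2)=0 G1=G0=0 G2=NOT G2=NOT 0=1 G3=G1&G2=0&0=0 -> 0010
Cycle of length 2 starting at step 2 -> no fixed point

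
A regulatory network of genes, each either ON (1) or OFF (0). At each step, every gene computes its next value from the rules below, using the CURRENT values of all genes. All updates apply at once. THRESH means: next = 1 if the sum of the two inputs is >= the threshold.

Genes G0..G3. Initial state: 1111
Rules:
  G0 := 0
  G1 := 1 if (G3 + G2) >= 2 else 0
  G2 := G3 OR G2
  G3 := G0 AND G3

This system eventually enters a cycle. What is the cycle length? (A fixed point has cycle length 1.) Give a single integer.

Step 0: 1111
Step 1: G0=0(const) G1=(1+1>=2)=1 G2=G3|G2=1|1=1 G3=G0&G3=1&1=1 -> 0111
Step 2: G0=0(const) G1=(1+1>=2)=1 G2=G3|G2=1|1=1 G3=G0&G3=0&1=0 -> 0110
Step 3: G0=0(const) G1=(0+1>=2)=0 G2=G3|G2=0|1=1 G3=G0&G3=0&0=0 -> 0010
Step 4: G0=0(const) G1=(0+1>=2)=0 G2=G3|G2=0|1=1 G3=G0&G3=0&0=0 -> 0010
State from step 4 equals state from step 3 -> cycle length 1

Answer: 1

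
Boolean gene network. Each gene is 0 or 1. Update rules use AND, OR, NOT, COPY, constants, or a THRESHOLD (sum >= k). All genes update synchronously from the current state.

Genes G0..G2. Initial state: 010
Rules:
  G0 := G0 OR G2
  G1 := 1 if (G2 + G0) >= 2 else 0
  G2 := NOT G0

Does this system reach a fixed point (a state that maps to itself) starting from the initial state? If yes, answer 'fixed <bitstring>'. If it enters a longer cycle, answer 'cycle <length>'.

Step 0: 010
Step 1: G0=G0|G2=0|0=0 G1=(0+0>=2)=0 G2=NOT G0=NOT 0=1 -> 001
Step 2: G0=G0|G2=0|1=1 G1=(1+0>=2)=0 G2=NOT G0=NOT 0=1 -> 101
Step 3: G0=G0|G2=1|1=1 G1=(1+1>=2)=1 G2=NOT G0=NOT 1=0 -> 110
Step 4: G0=G0|G2=1|0=1 G1=(0+1>=2)=0 G2=NOT G0=NOT 1=0 -> 100
Step 5: G0=G0|G2=1|0=1 G1=(0+1>=2)=0 G2=NOT G0=NOT 1=0 -> 100
Fixed point reached at step 4: 100

Answer: fixed 100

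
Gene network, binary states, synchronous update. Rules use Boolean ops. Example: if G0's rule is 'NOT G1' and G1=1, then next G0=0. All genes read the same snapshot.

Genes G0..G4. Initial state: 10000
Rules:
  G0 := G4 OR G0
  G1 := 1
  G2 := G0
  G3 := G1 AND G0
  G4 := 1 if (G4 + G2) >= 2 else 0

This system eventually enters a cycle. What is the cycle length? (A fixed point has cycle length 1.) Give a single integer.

Step 0: 10000
Step 1: G0=G4|G0=0|1=1 G1=1(const) G2=G0=1 G3=G1&G0=0&1=0 G4=(0+0>=2)=0 -> 11100
Step 2: G0=G4|G0=0|1=1 G1=1(const) G2=G0=1 G3=G1&G0=1&1=1 G4=(0+1>=2)=0 -> 11110
Step 3: G0=G4|G0=0|1=1 G1=1(const) G2=G0=1 G3=G1&G0=1&1=1 G4=(0+1>=2)=0 -> 11110
State from step 3 equals state from step 2 -> cycle length 1

Answer: 1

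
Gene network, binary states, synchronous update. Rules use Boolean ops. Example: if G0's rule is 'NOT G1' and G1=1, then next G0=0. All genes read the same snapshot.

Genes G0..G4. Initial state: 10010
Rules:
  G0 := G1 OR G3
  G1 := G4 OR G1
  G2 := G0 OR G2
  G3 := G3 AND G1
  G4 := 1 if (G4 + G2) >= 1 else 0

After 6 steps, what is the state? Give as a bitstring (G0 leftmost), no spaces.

Step 1: G0=G1|G3=0|1=1 G1=G4|G1=0|0=0 G2=G0|G2=1|0=1 G3=G3&G1=1&0=0 G4=(0+0>=1)=0 -> 10100
Step 2: G0=G1|G3=0|0=0 G1=G4|G1=0|0=0 G2=G0|G2=1|1=1 G3=G3&G1=0&0=0 G4=(0+1>=1)=1 -> 00101
Step 3: G0=G1|G3=0|0=0 G1=G4|G1=1|0=1 G2=G0|G2=0|1=1 G3=G3&G1=0&0=0 G4=(1+1>=1)=1 -> 01101
Step 4: G0=G1|G3=1|0=1 G1=G4|G1=1|1=1 G2=G0|G2=0|1=1 G3=G3&G1=0&1=0 G4=(1+1>=1)=1 -> 11101
Step 5: G0=G1|G3=1|0=1 G1=G4|G1=1|1=1 G2=G0|G2=1|1=1 G3=G3&G1=0&1=0 G4=(1+1>=1)=1 -> 11101
Step 6: G0=G1|G3=1|0=1 G1=G4|G1=1|1=1 G2=G0|G2=1|1=1 G3=G3&G1=0&1=0 G4=(1+1>=1)=1 -> 11101

11101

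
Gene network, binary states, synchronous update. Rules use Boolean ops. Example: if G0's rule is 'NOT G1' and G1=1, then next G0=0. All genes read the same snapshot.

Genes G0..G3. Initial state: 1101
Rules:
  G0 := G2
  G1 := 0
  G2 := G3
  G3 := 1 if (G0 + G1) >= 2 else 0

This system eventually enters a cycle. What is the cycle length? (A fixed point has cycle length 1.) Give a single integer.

Step 0: 1101
Step 1: G0=G2=0 G1=0(const) G2=G3=1 G3=(1+1>=2)=1 -> 0011
Step 2: G0=G2=1 G1=0(const) G2=G3=1 G3=(0+0>=2)=0 -> 1010
Step 3: G0=G2=1 G1=0(const) G2=G3=0 G3=(1+0>=2)=0 -> 1000
Step 4: G0=G2=0 G1=0(const) G2=G3=0 G3=(1+0>=2)=0 -> 0000
Step 5: G0=G2=0 G1=0(const) G2=G3=0 G3=(0+0>=2)=0 -> 0000
State from step 5 equals state from step 4 -> cycle length 1

Answer: 1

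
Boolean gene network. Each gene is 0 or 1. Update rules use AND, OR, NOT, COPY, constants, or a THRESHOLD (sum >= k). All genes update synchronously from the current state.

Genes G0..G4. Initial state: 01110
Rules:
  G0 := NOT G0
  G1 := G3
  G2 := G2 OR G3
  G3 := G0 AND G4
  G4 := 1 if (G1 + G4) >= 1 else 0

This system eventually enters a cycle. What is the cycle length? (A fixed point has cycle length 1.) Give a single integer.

Answer: 2

Derivation:
Step 0: 01110
Step 1: G0=NOT G0=NOT 0=1 G1=G3=1 G2=G2|G3=1|1=1 G3=G0&G4=0&0=0 G4=(1+0>=1)=1 -> 11101
Step 2: G0=NOT G0=NOT 1=0 G1=G3=0 G2=G2|G3=1|0=1 G3=G0&G4=1&1=1 G4=(1+1>=1)=1 -> 00111
Step 3: G0=NOT G0=NOT 0=1 G1=G3=1 G2=G2|G3=1|1=1 G3=G0&G4=0&1=0 G4=(0+1>=1)=1 -> 11101
State from step 3 equals state from step 1 -> cycle length 2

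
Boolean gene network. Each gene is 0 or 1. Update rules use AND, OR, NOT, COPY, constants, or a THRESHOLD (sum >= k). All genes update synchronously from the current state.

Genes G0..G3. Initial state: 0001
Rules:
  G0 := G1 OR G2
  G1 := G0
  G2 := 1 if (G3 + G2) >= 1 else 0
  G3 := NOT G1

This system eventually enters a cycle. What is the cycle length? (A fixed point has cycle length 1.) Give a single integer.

Answer: 1

Derivation:
Step 0: 0001
Step 1: G0=G1|G2=0|0=0 G1=G0=0 G2=(1+0>=1)=1 G3=NOT G1=NOT 0=1 -> 0011
Step 2: G0=G1|G2=0|1=1 G1=G0=0 G2=(1+1>=1)=1 G3=NOT G1=NOT 0=1 -> 1011
Step 3: G0=G1|G2=0|1=1 G1=G0=1 G2=(1+1>=1)=1 G3=NOT G1=NOT 0=1 -> 1111
Step 4: G0=G1|G2=1|1=1 G1=G0=1 G2=(1+1>=1)=1 G3=NOT G1=NOT 1=0 -> 1110
Step 5: G0=G1|G2=1|1=1 G1=G0=1 G2=(0+1>=1)=1 G3=NOT G1=NOT 1=0 -> 1110
State from step 5 equals state from step 4 -> cycle length 1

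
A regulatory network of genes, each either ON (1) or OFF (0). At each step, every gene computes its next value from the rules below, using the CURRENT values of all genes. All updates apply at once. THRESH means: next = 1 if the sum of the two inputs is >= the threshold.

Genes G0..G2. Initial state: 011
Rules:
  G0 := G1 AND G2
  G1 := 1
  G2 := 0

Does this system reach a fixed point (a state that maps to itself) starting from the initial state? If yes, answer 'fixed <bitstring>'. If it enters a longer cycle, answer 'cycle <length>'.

Step 0: 011
Step 1: G0=G1&G2=1&1=1 G1=1(const) G2=0(const) -> 110
Step 2: G0=G1&G2=1&0=0 G1=1(const) G2=0(const) -> 010
Step 3: G0=G1&G2=1&0=0 G1=1(const) G2=0(const) -> 010
Fixed point reached at step 2: 010

Answer: fixed 010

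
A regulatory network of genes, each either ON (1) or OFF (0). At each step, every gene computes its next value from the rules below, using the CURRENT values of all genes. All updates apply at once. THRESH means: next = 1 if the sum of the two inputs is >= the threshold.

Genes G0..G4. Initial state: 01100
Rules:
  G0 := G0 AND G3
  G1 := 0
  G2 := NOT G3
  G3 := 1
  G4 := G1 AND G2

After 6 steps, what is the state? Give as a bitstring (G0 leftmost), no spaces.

Step 1: G0=G0&G3=0&0=0 G1=0(const) G2=NOT G3=NOT 0=1 G3=1(const) G4=G1&G2=1&1=1 -> 00111
Step 2: G0=G0&G3=0&1=0 G1=0(const) G2=NOT G3=NOT 1=0 G3=1(const) G4=G1&G2=0&1=0 -> 00010
Step 3: G0=G0&G3=0&1=0 G1=0(const) G2=NOT G3=NOT 1=0 G3=1(const) G4=G1&G2=0&0=0 -> 00010
Step 4: G0=G0&G3=0&1=0 G1=0(const) G2=NOT G3=NOT 1=0 G3=1(const) G4=G1&G2=0&0=0 -> 00010
Step 5: G0=G0&G3=0&1=0 G1=0(const) G2=NOT G3=NOT 1=0 G3=1(const) G4=G1&G2=0&0=0 -> 00010
Step 6: G0=G0&G3=0&1=0 G1=0(const) G2=NOT G3=NOT 1=0 G3=1(const) G4=G1&G2=0&0=0 -> 00010

00010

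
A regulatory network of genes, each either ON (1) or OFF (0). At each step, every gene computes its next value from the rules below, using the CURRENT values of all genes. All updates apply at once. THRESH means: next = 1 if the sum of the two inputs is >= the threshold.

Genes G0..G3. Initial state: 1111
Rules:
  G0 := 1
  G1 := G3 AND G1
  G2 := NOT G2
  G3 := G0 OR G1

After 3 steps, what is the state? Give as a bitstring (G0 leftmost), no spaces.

Step 1: G0=1(const) G1=G3&G1=1&1=1 G2=NOT G2=NOT 1=0 G3=G0|G1=1|1=1 -> 1101
Step 2: G0=1(const) G1=G3&G1=1&1=1 G2=NOT G2=NOT 0=1 G3=G0|G1=1|1=1 -> 1111
Step 3: G0=1(const) G1=G3&G1=1&1=1 G2=NOT G2=NOT 1=0 G3=G0|G1=1|1=1 -> 1101

1101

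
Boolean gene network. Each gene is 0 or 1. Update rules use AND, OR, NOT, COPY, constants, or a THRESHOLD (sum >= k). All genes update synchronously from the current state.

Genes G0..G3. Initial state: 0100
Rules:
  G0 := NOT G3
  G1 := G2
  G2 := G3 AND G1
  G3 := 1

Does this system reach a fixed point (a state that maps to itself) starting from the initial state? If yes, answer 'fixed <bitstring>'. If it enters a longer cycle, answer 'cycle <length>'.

Answer: fixed 0001

Derivation:
Step 0: 0100
Step 1: G0=NOT G3=NOT 0=1 G1=G2=0 G2=G3&G1=0&1=0 G3=1(const) -> 1001
Step 2: G0=NOT G3=NOT 1=0 G1=G2=0 G2=G3&G1=1&0=0 G3=1(const) -> 0001
Step 3: G0=NOT G3=NOT 1=0 G1=G2=0 G2=G3&G1=1&0=0 G3=1(const) -> 0001
Fixed point reached at step 2: 0001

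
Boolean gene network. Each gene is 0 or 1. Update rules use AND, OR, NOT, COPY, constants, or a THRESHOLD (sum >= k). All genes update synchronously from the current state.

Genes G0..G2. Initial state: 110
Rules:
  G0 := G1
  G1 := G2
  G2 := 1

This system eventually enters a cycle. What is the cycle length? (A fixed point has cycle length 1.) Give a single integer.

Step 0: 110
Step 1: G0=G1=1 G1=G2=0 G2=1(const) -> 101
Step 2: G0=G1=0 G1=G2=1 G2=1(const) -> 011
Step 3: G0=G1=1 G1=G2=1 G2=1(const) -> 111
Step 4: G0=G1=1 G1=G2=1 G2=1(const) -> 111
State from step 4 equals state from step 3 -> cycle length 1

Answer: 1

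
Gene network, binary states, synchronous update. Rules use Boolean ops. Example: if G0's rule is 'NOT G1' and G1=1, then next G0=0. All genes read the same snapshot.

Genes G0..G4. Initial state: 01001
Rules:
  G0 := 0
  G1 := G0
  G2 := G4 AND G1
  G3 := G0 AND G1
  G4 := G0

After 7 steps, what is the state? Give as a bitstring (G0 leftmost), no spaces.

Step 1: G0=0(const) G1=G0=0 G2=G4&G1=1&1=1 G3=G0&G1=0&1=0 G4=G0=0 -> 00100
Step 2: G0=0(const) G1=G0=0 G2=G4&G1=0&0=0 G3=G0&G1=0&0=0 G4=G0=0 -> 00000
Step 3: G0=0(const) G1=G0=0 G2=G4&G1=0&0=0 G3=G0&G1=0&0=0 G4=G0=0 -> 00000
Step 4: G0=0(const) G1=G0=0 G2=G4&G1=0&0=0 G3=G0&G1=0&0=0 G4=G0=0 -> 00000
Step 5: G0=0(const) G1=G0=0 G2=G4&G1=0&0=0 G3=G0&G1=0&0=0 G4=G0=0 -> 00000
Step 6: G0=0(const) G1=G0=0 G2=G4&G1=0&0=0 G3=G0&G1=0&0=0 G4=G0=0 -> 00000
Step 7: G0=0(const) G1=G0=0 G2=G4&G1=0&0=0 G3=G0&G1=0&0=0 G4=G0=0 -> 00000

00000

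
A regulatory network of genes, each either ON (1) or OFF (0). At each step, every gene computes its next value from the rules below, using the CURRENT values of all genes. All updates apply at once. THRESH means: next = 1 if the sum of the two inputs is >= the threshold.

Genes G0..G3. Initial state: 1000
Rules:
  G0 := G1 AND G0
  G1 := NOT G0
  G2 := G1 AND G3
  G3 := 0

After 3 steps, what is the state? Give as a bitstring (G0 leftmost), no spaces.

Step 1: G0=G1&G0=0&1=0 G1=NOT G0=NOT 1=0 G2=G1&G3=0&0=0 G3=0(const) -> 0000
Step 2: G0=G1&G0=0&0=0 G1=NOT G0=NOT 0=1 G2=G1&G3=0&0=0 G3=0(const) -> 0100
Step 3: G0=G1&G0=1&0=0 G1=NOT G0=NOT 0=1 G2=G1&G3=1&0=0 G3=0(const) -> 0100

0100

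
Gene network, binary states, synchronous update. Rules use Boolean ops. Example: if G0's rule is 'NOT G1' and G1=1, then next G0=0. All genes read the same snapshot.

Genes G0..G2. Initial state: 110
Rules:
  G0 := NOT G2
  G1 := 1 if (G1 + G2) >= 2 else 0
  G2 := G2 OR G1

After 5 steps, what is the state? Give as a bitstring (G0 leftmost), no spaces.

Step 1: G0=NOT G2=NOT 0=1 G1=(1+0>=2)=0 G2=G2|G1=0|1=1 -> 101
Step 2: G0=NOT G2=NOT 1=0 G1=(0+1>=2)=0 G2=G2|G1=1|0=1 -> 001
Step 3: G0=NOT G2=NOT 1=0 G1=(0+1>=2)=0 G2=G2|G1=1|0=1 -> 001
Step 4: G0=NOT G2=NOT 1=0 G1=(0+1>=2)=0 G2=G2|G1=1|0=1 -> 001
Step 5: G0=NOT G2=NOT 1=0 G1=(0+1>=2)=0 G2=G2|G1=1|0=1 -> 001

001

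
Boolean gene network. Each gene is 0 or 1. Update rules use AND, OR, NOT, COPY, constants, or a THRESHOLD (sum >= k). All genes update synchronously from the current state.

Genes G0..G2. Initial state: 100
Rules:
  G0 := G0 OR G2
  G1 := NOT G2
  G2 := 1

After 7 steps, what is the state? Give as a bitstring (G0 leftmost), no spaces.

Step 1: G0=G0|G2=1|0=1 G1=NOT G2=NOT 0=1 G2=1(const) -> 111
Step 2: G0=G0|G2=1|1=1 G1=NOT G2=NOT 1=0 G2=1(const) -> 101
Step 3: G0=G0|G2=1|1=1 G1=NOT G2=NOT 1=0 G2=1(const) -> 101
Step 4: G0=G0|G2=1|1=1 G1=NOT G2=NOT 1=0 G2=1(const) -> 101
Step 5: G0=G0|G2=1|1=1 G1=NOT G2=NOT 1=0 G2=1(const) -> 101
Step 6: G0=G0|G2=1|1=1 G1=NOT G2=NOT 1=0 G2=1(const) -> 101
Step 7: G0=G0|G2=1|1=1 G1=NOT G2=NOT 1=0 G2=1(const) -> 101

101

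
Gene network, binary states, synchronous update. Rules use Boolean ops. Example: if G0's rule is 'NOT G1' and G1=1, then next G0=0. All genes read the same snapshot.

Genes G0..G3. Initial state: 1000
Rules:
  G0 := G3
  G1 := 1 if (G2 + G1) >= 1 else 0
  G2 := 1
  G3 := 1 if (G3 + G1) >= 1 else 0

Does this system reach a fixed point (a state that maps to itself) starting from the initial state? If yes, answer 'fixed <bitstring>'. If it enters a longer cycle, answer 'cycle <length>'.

Step 0: 1000
Step 1: G0=G3=0 G1=(0+0>=1)=0 G2=1(const) G3=(0+0>=1)=0 -> 0010
Step 2: G0=G3=0 G1=(1+0>=1)=1 G2=1(const) G3=(0+0>=1)=0 -> 0110
Step 3: G0=G3=0 G1=(1+1>=1)=1 G2=1(const) G3=(0+1>=1)=1 -> 0111
Step 4: G0=G3=1 G1=(1+1>=1)=1 G2=1(const) G3=(1+1>=1)=1 -> 1111
Step 5: G0=G3=1 G1=(1+1>=1)=1 G2=1(const) G3=(1+1>=1)=1 -> 1111
Fixed point reached at step 4: 1111

Answer: fixed 1111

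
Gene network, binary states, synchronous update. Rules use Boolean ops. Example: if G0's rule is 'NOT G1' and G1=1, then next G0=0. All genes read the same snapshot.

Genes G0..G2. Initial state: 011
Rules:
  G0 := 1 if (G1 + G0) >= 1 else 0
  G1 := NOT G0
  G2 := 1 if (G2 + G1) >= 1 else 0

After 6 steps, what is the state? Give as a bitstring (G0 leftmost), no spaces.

Step 1: G0=(1+0>=1)=1 G1=NOT G0=NOT 0=1 G2=(1+1>=1)=1 -> 111
Step 2: G0=(1+1>=1)=1 G1=NOT G0=NOT 1=0 G2=(1+1>=1)=1 -> 101
Step 3: G0=(0+1>=1)=1 G1=NOT G0=NOT 1=0 G2=(1+0>=1)=1 -> 101
Step 4: G0=(0+1>=1)=1 G1=NOT G0=NOT 1=0 G2=(1+0>=1)=1 -> 101
Step 5: G0=(0+1>=1)=1 G1=NOT G0=NOT 1=0 G2=(1+0>=1)=1 -> 101
Step 6: G0=(0+1>=1)=1 G1=NOT G0=NOT 1=0 G2=(1+0>=1)=1 -> 101

101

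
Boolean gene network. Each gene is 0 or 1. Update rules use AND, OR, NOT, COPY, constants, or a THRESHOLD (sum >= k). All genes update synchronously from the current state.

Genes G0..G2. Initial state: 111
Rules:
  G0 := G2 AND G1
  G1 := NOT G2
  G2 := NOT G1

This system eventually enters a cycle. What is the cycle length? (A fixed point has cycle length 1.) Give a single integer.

Step 0: 111
Step 1: G0=G2&G1=1&1=1 G1=NOT G2=NOT 1=0 G2=NOT G1=NOT 1=0 -> 100
Step 2: G0=G2&G1=0&0=0 G1=NOT G2=NOT 0=1 G2=NOT G1=NOT 0=1 -> 011
Step 3: G0=G2&G1=1&1=1 G1=NOT G2=NOT 1=0 G2=NOT G1=NOT 1=0 -> 100
State from step 3 equals state from step 1 -> cycle length 2

Answer: 2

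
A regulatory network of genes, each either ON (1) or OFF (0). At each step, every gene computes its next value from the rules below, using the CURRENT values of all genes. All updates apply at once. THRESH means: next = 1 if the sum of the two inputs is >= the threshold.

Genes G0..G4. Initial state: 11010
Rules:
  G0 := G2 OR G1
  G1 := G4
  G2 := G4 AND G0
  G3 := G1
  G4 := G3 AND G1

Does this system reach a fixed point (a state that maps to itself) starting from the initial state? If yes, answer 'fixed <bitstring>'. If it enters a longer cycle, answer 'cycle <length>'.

Step 0: 11010
Step 1: G0=G2|G1=0|1=1 G1=G4=0 G2=G4&G0=0&1=0 G3=G1=1 G4=G3&G1=1&1=1 -> 10011
Step 2: G0=G2|G1=0|0=0 G1=G4=1 G2=G4&G0=1&1=1 G3=G1=0 G4=G3&G1=1&0=0 -> 01100
Step 3: G0=G2|G1=1|1=1 G1=G4=0 G2=G4&G0=0&0=0 G3=G1=1 G4=G3&G1=0&1=0 -> 10010
Step 4: G0=G2|G1=0|0=0 G1=G4=0 G2=G4&G0=0&1=0 G3=G1=0 G4=G3&G1=1&0=0 -> 00000
Step 5: G0=G2|G1=0|0=0 G1=G4=0 G2=G4&G0=0&0=0 G3=G1=0 G4=G3&G1=0&0=0 -> 00000
Fixed point reached at step 4: 00000

Answer: fixed 00000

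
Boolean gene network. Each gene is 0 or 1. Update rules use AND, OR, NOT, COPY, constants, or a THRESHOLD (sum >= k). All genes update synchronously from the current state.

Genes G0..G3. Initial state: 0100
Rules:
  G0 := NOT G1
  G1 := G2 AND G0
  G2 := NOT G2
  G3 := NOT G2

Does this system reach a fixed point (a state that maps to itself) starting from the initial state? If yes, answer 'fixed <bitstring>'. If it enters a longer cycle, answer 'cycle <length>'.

Step 0: 0100
Step 1: G0=NOT G1=NOT 1=0 G1=G2&G0=0&0=0 G2=NOT G2=NOT 0=1 G3=NOT G2=NOT 0=1 -> 0011
Step 2: G0=NOT G1=NOT 0=1 G1=G2&G0=1&0=0 G2=NOT G2=NOT 1=0 G3=NOT G2=NOT 1=0 -> 1000
Step 3: G0=NOT G1=NOT 0=1 G1=G2&G0=0&1=0 G2=NOT G2=NOT 0=1 G3=NOT G2=NOT 0=1 -> 1011
Step 4: G0=NOT G1=NOT 0=1 G1=G2&G0=1&1=1 G2=NOT G2=NOT 1=0 G3=NOT G2=NOT 1=0 -> 1100
Step 5: G0=NOT G1=NOT 1=0 G1=G2&G0=0&1=0 G2=NOT G2=NOT 0=1 G3=NOT G2=NOT 0=1 -> 0011
Cycle of length 4 starting at step 1 -> no fixed point

Answer: cycle 4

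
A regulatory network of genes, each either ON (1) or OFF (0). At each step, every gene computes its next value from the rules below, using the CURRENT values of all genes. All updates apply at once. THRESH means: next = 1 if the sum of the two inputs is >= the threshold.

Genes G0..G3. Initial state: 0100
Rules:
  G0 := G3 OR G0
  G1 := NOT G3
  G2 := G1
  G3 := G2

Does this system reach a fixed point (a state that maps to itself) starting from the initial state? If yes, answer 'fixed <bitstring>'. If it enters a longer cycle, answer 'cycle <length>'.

Answer: cycle 6

Derivation:
Step 0: 0100
Step 1: G0=G3|G0=0|0=0 G1=NOT G3=NOT 0=1 G2=G1=1 G3=G2=0 -> 0110
Step 2: G0=G3|G0=0|0=0 G1=NOT G3=NOT 0=1 G2=G1=1 G3=G2=1 -> 0111
Step 3: G0=G3|G0=1|0=1 G1=NOT G3=NOT 1=0 G2=G1=1 G3=G2=1 -> 1011
Step 4: G0=G3|G0=1|1=1 G1=NOT G3=NOT 1=0 G2=G1=0 G3=G2=1 -> 1001
Step 5: G0=G3|G0=1|1=1 G1=NOT G3=NOT 1=0 G2=G1=0 G3=G2=0 -> 1000
Step 6: G0=G3|G0=0|1=1 G1=NOT G3=NOT 0=1 G2=G1=0 G3=G2=0 -> 1100
Step 7: G0=G3|G0=0|1=1 G1=NOT G3=NOT 0=1 G2=G1=1 G3=G2=0 -> 1110
Step 8: G0=G3|G0=0|1=1 G1=NOT G3=NOT 0=1 G2=G1=1 G3=G2=1 -> 1111
Step 9: G0=G3|G0=1|1=1 G1=NOT G3=NOT 1=0 G2=G1=1 G3=G2=1 -> 1011
Cycle of length 6 starting at step 3 -> no fixed point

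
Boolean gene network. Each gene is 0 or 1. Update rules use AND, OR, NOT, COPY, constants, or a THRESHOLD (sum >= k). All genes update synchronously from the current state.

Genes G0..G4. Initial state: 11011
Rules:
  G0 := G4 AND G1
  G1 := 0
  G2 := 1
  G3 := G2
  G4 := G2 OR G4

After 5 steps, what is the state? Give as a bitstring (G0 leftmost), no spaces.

Step 1: G0=G4&G1=1&1=1 G1=0(const) G2=1(const) G3=G2=0 G4=G2|G4=0|1=1 -> 10101
Step 2: G0=G4&G1=1&0=0 G1=0(const) G2=1(const) G3=G2=1 G4=G2|G4=1|1=1 -> 00111
Step 3: G0=G4&G1=1&0=0 G1=0(const) G2=1(const) G3=G2=1 G4=G2|G4=1|1=1 -> 00111
Step 4: G0=G4&G1=1&0=0 G1=0(const) G2=1(const) G3=G2=1 G4=G2|G4=1|1=1 -> 00111
Step 5: G0=G4&G1=1&0=0 G1=0(const) G2=1(const) G3=G2=1 G4=G2|G4=1|1=1 -> 00111

00111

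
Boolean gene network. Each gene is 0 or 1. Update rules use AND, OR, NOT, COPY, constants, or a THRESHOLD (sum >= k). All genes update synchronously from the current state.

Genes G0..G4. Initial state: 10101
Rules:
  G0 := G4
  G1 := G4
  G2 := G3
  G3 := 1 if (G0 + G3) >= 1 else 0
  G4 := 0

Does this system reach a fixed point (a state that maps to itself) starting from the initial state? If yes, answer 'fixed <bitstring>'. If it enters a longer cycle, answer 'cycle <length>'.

Answer: fixed 00110

Derivation:
Step 0: 10101
Step 1: G0=G4=1 G1=G4=1 G2=G3=0 G3=(1+0>=1)=1 G4=0(const) -> 11010
Step 2: G0=G4=0 G1=G4=0 G2=G3=1 G3=(1+1>=1)=1 G4=0(const) -> 00110
Step 3: G0=G4=0 G1=G4=0 G2=G3=1 G3=(0+1>=1)=1 G4=0(const) -> 00110
Fixed point reached at step 2: 00110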